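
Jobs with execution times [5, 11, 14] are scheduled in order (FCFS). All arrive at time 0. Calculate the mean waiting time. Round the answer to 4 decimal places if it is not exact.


FCFS order (as given): [5, 11, 14]
Waiting times:
  Job 1: wait = 0
  Job 2: wait = 5
  Job 3: wait = 16
Sum of waiting times = 21
Average waiting time = 21/3 = 7.0

7.0


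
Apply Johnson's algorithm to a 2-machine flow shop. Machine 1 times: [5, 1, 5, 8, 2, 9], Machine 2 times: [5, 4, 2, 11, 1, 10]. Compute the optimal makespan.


Apply Johnson's rule:
  Group 1 (a <= b): [(2, 1, 4), (1, 5, 5), (4, 8, 11), (6, 9, 10)]
  Group 2 (a > b): [(3, 5, 2), (5, 2, 1)]
Optimal job order: [2, 1, 4, 6, 3, 5]
Schedule:
  Job 2: M1 done at 1, M2 done at 5
  Job 1: M1 done at 6, M2 done at 11
  Job 4: M1 done at 14, M2 done at 25
  Job 6: M1 done at 23, M2 done at 35
  Job 3: M1 done at 28, M2 done at 37
  Job 5: M1 done at 30, M2 done at 38
Makespan = 38

38


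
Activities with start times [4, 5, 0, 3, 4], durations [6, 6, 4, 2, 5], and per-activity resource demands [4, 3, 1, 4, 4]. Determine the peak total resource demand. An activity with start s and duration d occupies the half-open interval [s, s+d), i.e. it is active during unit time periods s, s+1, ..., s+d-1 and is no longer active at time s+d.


Each activity i is active on [start_i, start_i + duration_i).
Compute total resource usage per time slot:
  t=0: active resources = [1], total = 1
  t=1: active resources = [1], total = 1
  t=2: active resources = [1], total = 1
  t=3: active resources = [1, 4], total = 5
  t=4: active resources = [4, 4, 4], total = 12
  t=5: active resources = [4, 3, 4], total = 11
  t=6: active resources = [4, 3, 4], total = 11
  t=7: active resources = [4, 3, 4], total = 11
  t=8: active resources = [4, 3, 4], total = 11
  t=9: active resources = [4, 3], total = 7
  t=10: active resources = [3], total = 3
Peak resource demand = 12

12


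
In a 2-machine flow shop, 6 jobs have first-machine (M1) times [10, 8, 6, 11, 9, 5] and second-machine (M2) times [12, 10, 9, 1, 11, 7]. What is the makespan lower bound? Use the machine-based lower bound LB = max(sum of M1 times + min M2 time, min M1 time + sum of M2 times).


LB1 = sum(M1 times) + min(M2 times) = 49 + 1 = 50
LB2 = min(M1 times) + sum(M2 times) = 5 + 50 = 55
Lower bound = max(LB1, LB2) = max(50, 55) = 55

55


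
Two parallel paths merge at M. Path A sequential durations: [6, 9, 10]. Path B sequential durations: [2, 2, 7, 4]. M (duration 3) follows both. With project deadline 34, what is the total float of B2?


Forward pass: ES(B2) = sum of predecessors on chain B = 2
EF = ES + duration = 2 + 2 = 4
Backward pass: LF(M) = deadline = 34; LS(M) = 34 - 3 = 31
LF(B2) = LS(M) - sum(successors on chain B) = 31 - 11 = 20
LS = LF - duration = 20 - 2 = 18
Total float = LS - ES = 18 - 2 = 16

16


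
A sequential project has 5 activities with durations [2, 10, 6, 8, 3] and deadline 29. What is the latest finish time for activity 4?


LF(activity 4) = deadline - sum of successor durations
Successors: activities 5 through 5 with durations [3]
Sum of successor durations = 3
LF = 29 - 3 = 26

26


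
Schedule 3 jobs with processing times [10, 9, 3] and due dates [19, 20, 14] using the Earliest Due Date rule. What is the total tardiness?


Sort by due date (EDD order): [(3, 14), (10, 19), (9, 20)]
Compute completion times and tardiness:
  Job 1: p=3, d=14, C=3, tardiness=max(0,3-14)=0
  Job 2: p=10, d=19, C=13, tardiness=max(0,13-19)=0
  Job 3: p=9, d=20, C=22, tardiness=max(0,22-20)=2
Total tardiness = 2

2


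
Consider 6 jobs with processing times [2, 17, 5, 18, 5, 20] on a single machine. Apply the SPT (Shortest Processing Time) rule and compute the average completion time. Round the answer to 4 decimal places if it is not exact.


Sort jobs by processing time (SPT order): [2, 5, 5, 17, 18, 20]
Compute completion times sequentially:
  Job 1: processing = 2, completes at 2
  Job 2: processing = 5, completes at 7
  Job 3: processing = 5, completes at 12
  Job 4: processing = 17, completes at 29
  Job 5: processing = 18, completes at 47
  Job 6: processing = 20, completes at 67
Sum of completion times = 164
Average completion time = 164/6 = 27.3333

27.3333


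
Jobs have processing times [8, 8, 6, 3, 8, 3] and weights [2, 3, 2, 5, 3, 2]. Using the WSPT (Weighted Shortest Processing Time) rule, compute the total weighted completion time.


Compute p/w ratios and sort ascending (WSPT): [(3, 5), (3, 2), (8, 3), (8, 3), (6, 2), (8, 2)]
Compute weighted completion times:
  Job (p=3,w=5): C=3, w*C=5*3=15
  Job (p=3,w=2): C=6, w*C=2*6=12
  Job (p=8,w=3): C=14, w*C=3*14=42
  Job (p=8,w=3): C=22, w*C=3*22=66
  Job (p=6,w=2): C=28, w*C=2*28=56
  Job (p=8,w=2): C=36, w*C=2*36=72
Total weighted completion time = 263

263


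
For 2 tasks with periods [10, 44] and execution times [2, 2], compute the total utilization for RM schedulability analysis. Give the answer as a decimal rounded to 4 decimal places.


Compute individual utilizations (exact fractions):
  Task 1: C/T = 2/10 = 1/5 (approx. 0.2)
  Task 2: C/T = 2/44 = 1/22 (approx. 0.0455)
Total utilization U = 1/5 + 1/22 = 27/110
Rounded to 4 decimal places: U = 0.2455
RM (Liu & Layland) bound for 2 tasks = 0.828427; compare with U = 27/110 (approx. 0.245455)
U <= bound, so schedulable by RM sufficient condition.

0.2455


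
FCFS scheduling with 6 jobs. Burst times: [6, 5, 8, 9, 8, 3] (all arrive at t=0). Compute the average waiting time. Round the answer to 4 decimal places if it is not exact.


FCFS order (as given): [6, 5, 8, 9, 8, 3]
Waiting times:
  Job 1: wait = 0
  Job 2: wait = 6
  Job 3: wait = 11
  Job 4: wait = 19
  Job 5: wait = 28
  Job 6: wait = 36
Sum of waiting times = 100
Average waiting time = 100/6 = 16.6667

16.6667


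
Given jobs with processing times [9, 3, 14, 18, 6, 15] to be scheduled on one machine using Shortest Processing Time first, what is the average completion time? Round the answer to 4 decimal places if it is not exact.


Sort jobs by processing time (SPT order): [3, 6, 9, 14, 15, 18]
Compute completion times sequentially:
  Job 1: processing = 3, completes at 3
  Job 2: processing = 6, completes at 9
  Job 3: processing = 9, completes at 18
  Job 4: processing = 14, completes at 32
  Job 5: processing = 15, completes at 47
  Job 6: processing = 18, completes at 65
Sum of completion times = 174
Average completion time = 174/6 = 29.0

29.0


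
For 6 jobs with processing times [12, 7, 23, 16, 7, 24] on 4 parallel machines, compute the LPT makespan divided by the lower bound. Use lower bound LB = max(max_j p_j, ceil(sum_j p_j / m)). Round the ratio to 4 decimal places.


LPT order: [24, 23, 16, 12, 7, 7]
Machine loads after assignment: [24, 23, 23, 19]
LPT makespan = 24
Lower bound = max(max_job, ceil(total/4)) = max(24, 23) = 24
Ratio = 24 / 24 = 1.0

1.0


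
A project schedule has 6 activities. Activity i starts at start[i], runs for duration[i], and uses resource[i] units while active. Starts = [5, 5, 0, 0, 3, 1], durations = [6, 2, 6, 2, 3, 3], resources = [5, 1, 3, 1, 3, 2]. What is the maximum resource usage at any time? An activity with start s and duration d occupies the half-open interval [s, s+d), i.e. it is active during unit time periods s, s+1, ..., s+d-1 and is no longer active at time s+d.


Each activity i is active on [start_i, start_i + duration_i).
Compute total resource usage per time slot:
  t=0: active resources = [3, 1], total = 4
  t=1: active resources = [3, 1, 2], total = 6
  t=2: active resources = [3, 2], total = 5
  t=3: active resources = [3, 3, 2], total = 8
  t=4: active resources = [3, 3], total = 6
  t=5: active resources = [5, 1, 3, 3], total = 12
  t=6: active resources = [5, 1], total = 6
  t=7: active resources = [5], total = 5
  t=8: active resources = [5], total = 5
  t=9: active resources = [5], total = 5
  t=10: active resources = [5], total = 5
Peak resource demand = 12

12


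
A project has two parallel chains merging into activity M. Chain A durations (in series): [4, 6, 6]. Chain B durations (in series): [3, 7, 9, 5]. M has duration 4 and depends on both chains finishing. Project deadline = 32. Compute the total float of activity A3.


Forward pass: ES(A3) = sum of predecessors on chain A = 10
EF = ES + duration = 10 + 6 = 16
Backward pass: LF(M) = deadline = 32; LS(M) = 32 - 4 = 28
LF(A3) = LS(M) - sum(successors on chain A) = 28 - 0 = 28
LS = LF - duration = 28 - 6 = 22
Total float = LS - ES = 22 - 10 = 12

12


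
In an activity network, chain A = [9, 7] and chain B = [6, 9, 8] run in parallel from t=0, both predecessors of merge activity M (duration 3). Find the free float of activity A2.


ES(A2) = sum of predecessors on chain A = 9
EF(A2) = ES + duration = 9 + 7 = 16
Successor of A2 is M. ES(M) = max(sum(A), sum(B)) = max(16, 23) = 23
Free float = ES(successor) - EF(current) = 23 - 16 = 7

7


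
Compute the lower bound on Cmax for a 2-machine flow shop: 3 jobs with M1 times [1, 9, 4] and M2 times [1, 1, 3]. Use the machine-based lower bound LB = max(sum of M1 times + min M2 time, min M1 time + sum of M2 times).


LB1 = sum(M1 times) + min(M2 times) = 14 + 1 = 15
LB2 = min(M1 times) + sum(M2 times) = 1 + 5 = 6
Lower bound = max(LB1, LB2) = max(15, 6) = 15

15


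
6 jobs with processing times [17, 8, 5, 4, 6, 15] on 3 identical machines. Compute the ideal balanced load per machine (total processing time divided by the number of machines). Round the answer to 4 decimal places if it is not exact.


Total processing time = 17 + 8 + 5 + 4 + 6 + 15 = 55
Number of machines = 3
Ideal balanced load = 55 / 3 = 18.3333

18.3333


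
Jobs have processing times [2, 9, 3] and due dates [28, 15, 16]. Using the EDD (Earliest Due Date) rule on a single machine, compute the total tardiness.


Sort by due date (EDD order): [(9, 15), (3, 16), (2, 28)]
Compute completion times and tardiness:
  Job 1: p=9, d=15, C=9, tardiness=max(0,9-15)=0
  Job 2: p=3, d=16, C=12, tardiness=max(0,12-16)=0
  Job 3: p=2, d=28, C=14, tardiness=max(0,14-28)=0
Total tardiness = 0

0


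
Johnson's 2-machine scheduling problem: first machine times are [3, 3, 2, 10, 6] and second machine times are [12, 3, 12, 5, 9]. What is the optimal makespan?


Apply Johnson's rule:
  Group 1 (a <= b): [(3, 2, 12), (1, 3, 12), (2, 3, 3), (5, 6, 9)]
  Group 2 (a > b): [(4, 10, 5)]
Optimal job order: [3, 1, 2, 5, 4]
Schedule:
  Job 3: M1 done at 2, M2 done at 14
  Job 1: M1 done at 5, M2 done at 26
  Job 2: M1 done at 8, M2 done at 29
  Job 5: M1 done at 14, M2 done at 38
  Job 4: M1 done at 24, M2 done at 43
Makespan = 43

43


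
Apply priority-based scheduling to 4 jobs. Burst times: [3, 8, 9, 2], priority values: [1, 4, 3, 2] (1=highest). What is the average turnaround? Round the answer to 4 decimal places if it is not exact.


Sort by priority (ascending = highest first):
Order: [(1, 3), (2, 2), (3, 9), (4, 8)]
Completion times:
  Priority 1, burst=3, C=3
  Priority 2, burst=2, C=5
  Priority 3, burst=9, C=14
  Priority 4, burst=8, C=22
Average turnaround = 44/4 = 11.0

11.0


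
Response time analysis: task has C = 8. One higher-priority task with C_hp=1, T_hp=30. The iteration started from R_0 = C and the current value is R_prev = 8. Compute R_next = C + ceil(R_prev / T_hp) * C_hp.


R_next = C + ceil(R_prev / T_hp) * C_hp
ceil(8 / 30) = ceil(0.2667) = 1
Interference = 1 * 1 = 1
R_next = 8 + 1 = 9

9


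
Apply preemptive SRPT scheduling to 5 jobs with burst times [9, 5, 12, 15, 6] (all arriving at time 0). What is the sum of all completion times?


Since all jobs arrive at t=0, SRPT equals SPT ordering.
SPT order: [5, 6, 9, 12, 15]
Completion times:
  Job 1: p=5, C=5
  Job 2: p=6, C=11
  Job 3: p=9, C=20
  Job 4: p=12, C=32
  Job 5: p=15, C=47
Total completion time = 5 + 11 + 20 + 32 + 47 = 115

115


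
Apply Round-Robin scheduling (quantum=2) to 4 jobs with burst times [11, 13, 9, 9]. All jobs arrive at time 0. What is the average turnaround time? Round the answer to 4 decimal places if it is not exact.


Time quantum = 2
Execution trace:
  J1 runs 2 units, time = 2
  J2 runs 2 units, time = 4
  J3 runs 2 units, time = 6
  J4 runs 2 units, time = 8
  J1 runs 2 units, time = 10
  J2 runs 2 units, time = 12
  J3 runs 2 units, time = 14
  J4 runs 2 units, time = 16
  J1 runs 2 units, time = 18
  J2 runs 2 units, time = 20
  J3 runs 2 units, time = 22
  J4 runs 2 units, time = 24
  J1 runs 2 units, time = 26
  J2 runs 2 units, time = 28
  J3 runs 2 units, time = 30
  J4 runs 2 units, time = 32
  J1 runs 2 units, time = 34
  J2 runs 2 units, time = 36
  J3 runs 1 units, time = 37
  J4 runs 1 units, time = 38
  J1 runs 1 units, time = 39
  J2 runs 2 units, time = 41
  J2 runs 1 units, time = 42
Finish times: [39, 42, 37, 38]
Average turnaround = 156/4 = 39.0

39.0


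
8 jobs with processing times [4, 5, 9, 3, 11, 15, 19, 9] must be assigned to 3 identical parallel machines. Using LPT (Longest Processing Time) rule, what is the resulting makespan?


Sort jobs in decreasing order (LPT): [19, 15, 11, 9, 9, 5, 4, 3]
Assign each job to the least loaded machine:
  Machine 1: jobs [19, 5, 3], load = 27
  Machine 2: jobs [15, 9], load = 24
  Machine 3: jobs [11, 9, 4], load = 24
Makespan = max load = 27

27


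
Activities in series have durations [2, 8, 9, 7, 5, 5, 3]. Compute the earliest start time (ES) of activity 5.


Activity 5 starts after activities 1 through 4 complete.
Predecessor durations: [2, 8, 9, 7]
ES = 2 + 8 + 9 + 7 = 26

26


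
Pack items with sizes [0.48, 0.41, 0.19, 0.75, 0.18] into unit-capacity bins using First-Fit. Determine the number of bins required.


Place items sequentially using First-Fit:
  Item 0.48 -> new Bin 1
  Item 0.41 -> Bin 1 (now 0.89)
  Item 0.19 -> new Bin 2
  Item 0.75 -> Bin 2 (now 0.94)
  Item 0.18 -> new Bin 3
Total bins used = 3

3


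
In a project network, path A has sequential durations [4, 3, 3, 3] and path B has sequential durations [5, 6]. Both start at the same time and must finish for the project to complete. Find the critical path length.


Path A total = 4 + 3 + 3 + 3 = 13
Path B total = 5 + 6 = 11
Critical path = longest path = max(13, 11) = 13

13


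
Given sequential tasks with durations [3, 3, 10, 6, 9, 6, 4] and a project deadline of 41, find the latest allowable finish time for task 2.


LF(activity 2) = deadline - sum of successor durations
Successors: activities 3 through 7 with durations [10, 6, 9, 6, 4]
Sum of successor durations = 35
LF = 41 - 35 = 6

6


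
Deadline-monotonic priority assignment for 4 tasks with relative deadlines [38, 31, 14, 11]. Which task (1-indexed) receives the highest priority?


Sort tasks by relative deadline (ascending):
  Task 4: deadline = 11
  Task 3: deadline = 14
  Task 2: deadline = 31
  Task 1: deadline = 38
Priority order (highest first): [4, 3, 2, 1]
Highest priority task = 4

4


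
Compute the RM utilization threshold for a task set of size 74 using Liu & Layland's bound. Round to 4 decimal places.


Compute 2^(1/74) = 1.0094108601
Subtract 1: 1.0094108601 - 1 = 0.0094108601
Multiply by n: 74 * 0.0094108601 = 0.6964036474
Round to 4 dp: 0.6964

0.6964


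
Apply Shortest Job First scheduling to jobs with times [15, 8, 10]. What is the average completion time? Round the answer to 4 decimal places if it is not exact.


SJF order (ascending): [8, 10, 15]
Completion times:
  Job 1: burst=8, C=8
  Job 2: burst=10, C=18
  Job 3: burst=15, C=33
Average completion = 59/3 = 19.6667

19.6667


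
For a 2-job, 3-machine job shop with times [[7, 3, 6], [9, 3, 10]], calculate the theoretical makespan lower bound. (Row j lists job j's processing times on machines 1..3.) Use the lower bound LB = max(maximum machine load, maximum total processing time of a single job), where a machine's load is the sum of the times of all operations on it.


Machine loads:
  Machine 1: 7 + 9 = 16
  Machine 2: 3 + 3 = 6
  Machine 3: 6 + 10 = 16
Max machine load = 16
Job totals:
  Job 1: 16
  Job 2: 22
Max job total = 22
Lower bound = max(16, 22) = 22

22


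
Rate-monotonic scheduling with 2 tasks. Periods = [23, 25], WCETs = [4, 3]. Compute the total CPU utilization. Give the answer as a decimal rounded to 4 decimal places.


Compute individual utilizations (exact fractions):
  Task 1: C/T = 4/23 (approx. 0.1739)
  Task 2: C/T = 3/25 (approx. 0.12)
Total utilization U = 4/23 + 3/25 = 169/575
Rounded to 4 decimal places: U = 0.2939
RM (Liu & Layland) bound for 2 tasks = 0.828427; compare with U = 169/575 (approx. 0.293913)
U <= bound, so schedulable by RM sufficient condition.

0.2939


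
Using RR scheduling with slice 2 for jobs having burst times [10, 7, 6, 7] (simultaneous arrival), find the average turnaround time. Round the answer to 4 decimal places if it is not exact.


Time quantum = 2
Execution trace:
  J1 runs 2 units, time = 2
  J2 runs 2 units, time = 4
  J3 runs 2 units, time = 6
  J4 runs 2 units, time = 8
  J1 runs 2 units, time = 10
  J2 runs 2 units, time = 12
  J3 runs 2 units, time = 14
  J4 runs 2 units, time = 16
  J1 runs 2 units, time = 18
  J2 runs 2 units, time = 20
  J3 runs 2 units, time = 22
  J4 runs 2 units, time = 24
  J1 runs 2 units, time = 26
  J2 runs 1 units, time = 27
  J4 runs 1 units, time = 28
  J1 runs 2 units, time = 30
Finish times: [30, 27, 22, 28]
Average turnaround = 107/4 = 26.75

26.75


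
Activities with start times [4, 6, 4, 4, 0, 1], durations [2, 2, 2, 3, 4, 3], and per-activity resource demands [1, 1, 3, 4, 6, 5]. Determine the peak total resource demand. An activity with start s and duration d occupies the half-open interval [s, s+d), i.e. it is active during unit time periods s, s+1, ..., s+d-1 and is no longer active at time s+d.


Each activity i is active on [start_i, start_i + duration_i).
Compute total resource usage per time slot:
  t=0: active resources = [6], total = 6
  t=1: active resources = [6, 5], total = 11
  t=2: active resources = [6, 5], total = 11
  t=3: active resources = [6, 5], total = 11
  t=4: active resources = [1, 3, 4], total = 8
  t=5: active resources = [1, 3, 4], total = 8
  t=6: active resources = [1, 4], total = 5
  t=7: active resources = [1], total = 1
Peak resource demand = 11

11


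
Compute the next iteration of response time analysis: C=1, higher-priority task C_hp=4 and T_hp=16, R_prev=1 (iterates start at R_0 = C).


R_next = C + ceil(R_prev / T_hp) * C_hp
ceil(1 / 16) = ceil(0.0625) = 1
Interference = 1 * 4 = 4
R_next = 1 + 4 = 5

5


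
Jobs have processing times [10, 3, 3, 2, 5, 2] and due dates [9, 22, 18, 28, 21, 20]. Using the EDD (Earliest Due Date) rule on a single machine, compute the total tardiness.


Sort by due date (EDD order): [(10, 9), (3, 18), (2, 20), (5, 21), (3, 22), (2, 28)]
Compute completion times and tardiness:
  Job 1: p=10, d=9, C=10, tardiness=max(0,10-9)=1
  Job 2: p=3, d=18, C=13, tardiness=max(0,13-18)=0
  Job 3: p=2, d=20, C=15, tardiness=max(0,15-20)=0
  Job 4: p=5, d=21, C=20, tardiness=max(0,20-21)=0
  Job 5: p=3, d=22, C=23, tardiness=max(0,23-22)=1
  Job 6: p=2, d=28, C=25, tardiness=max(0,25-28)=0
Total tardiness = 2

2


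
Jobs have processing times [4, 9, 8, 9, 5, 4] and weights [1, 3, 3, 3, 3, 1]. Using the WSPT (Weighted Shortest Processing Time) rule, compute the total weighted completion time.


Compute p/w ratios and sort ascending (WSPT): [(5, 3), (8, 3), (9, 3), (9, 3), (4, 1), (4, 1)]
Compute weighted completion times:
  Job (p=5,w=3): C=5, w*C=3*5=15
  Job (p=8,w=3): C=13, w*C=3*13=39
  Job (p=9,w=3): C=22, w*C=3*22=66
  Job (p=9,w=3): C=31, w*C=3*31=93
  Job (p=4,w=1): C=35, w*C=1*35=35
  Job (p=4,w=1): C=39, w*C=1*39=39
Total weighted completion time = 287

287


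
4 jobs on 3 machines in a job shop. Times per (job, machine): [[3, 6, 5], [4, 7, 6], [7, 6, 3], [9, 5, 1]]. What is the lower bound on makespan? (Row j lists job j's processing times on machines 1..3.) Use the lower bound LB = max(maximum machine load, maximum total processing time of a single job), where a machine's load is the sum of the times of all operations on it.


Machine loads:
  Machine 1: 3 + 4 + 7 + 9 = 23
  Machine 2: 6 + 7 + 6 + 5 = 24
  Machine 3: 5 + 6 + 3 + 1 = 15
Max machine load = 24
Job totals:
  Job 1: 14
  Job 2: 17
  Job 3: 16
  Job 4: 15
Max job total = 17
Lower bound = max(24, 17) = 24

24


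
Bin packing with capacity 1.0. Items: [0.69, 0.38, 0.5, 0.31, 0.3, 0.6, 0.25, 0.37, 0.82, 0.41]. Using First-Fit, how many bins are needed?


Place items sequentially using First-Fit:
  Item 0.69 -> new Bin 1
  Item 0.38 -> new Bin 2
  Item 0.5 -> Bin 2 (now 0.88)
  Item 0.31 -> Bin 1 (now 1.0)
  Item 0.3 -> new Bin 3
  Item 0.6 -> Bin 3 (now 0.9)
  Item 0.25 -> new Bin 4
  Item 0.37 -> Bin 4 (now 0.62)
  Item 0.82 -> new Bin 5
  Item 0.41 -> new Bin 6
Total bins used = 6

6


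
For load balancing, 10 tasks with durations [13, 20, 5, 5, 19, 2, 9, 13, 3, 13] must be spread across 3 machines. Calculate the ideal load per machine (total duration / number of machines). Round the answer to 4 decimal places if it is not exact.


Total processing time = 13 + 20 + 5 + 5 + 19 + 2 + 9 + 13 + 3 + 13 = 102
Number of machines = 3
Ideal balanced load = 102 / 3 = 34.0

34.0


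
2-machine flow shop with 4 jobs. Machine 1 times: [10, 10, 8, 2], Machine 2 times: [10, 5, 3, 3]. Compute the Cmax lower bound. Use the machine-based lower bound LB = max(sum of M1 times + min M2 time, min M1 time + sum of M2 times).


LB1 = sum(M1 times) + min(M2 times) = 30 + 3 = 33
LB2 = min(M1 times) + sum(M2 times) = 2 + 21 = 23
Lower bound = max(LB1, LB2) = max(33, 23) = 33

33


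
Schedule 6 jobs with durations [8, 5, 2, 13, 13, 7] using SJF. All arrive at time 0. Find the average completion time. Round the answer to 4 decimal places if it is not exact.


SJF order (ascending): [2, 5, 7, 8, 13, 13]
Completion times:
  Job 1: burst=2, C=2
  Job 2: burst=5, C=7
  Job 3: burst=7, C=14
  Job 4: burst=8, C=22
  Job 5: burst=13, C=35
  Job 6: burst=13, C=48
Average completion = 128/6 = 21.3333

21.3333


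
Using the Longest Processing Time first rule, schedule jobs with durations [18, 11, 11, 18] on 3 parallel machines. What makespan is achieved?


Sort jobs in decreasing order (LPT): [18, 18, 11, 11]
Assign each job to the least loaded machine:
  Machine 1: jobs [18], load = 18
  Machine 2: jobs [18], load = 18
  Machine 3: jobs [11, 11], load = 22
Makespan = max load = 22

22


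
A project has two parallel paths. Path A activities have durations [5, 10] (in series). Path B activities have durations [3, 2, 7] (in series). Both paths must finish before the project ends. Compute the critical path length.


Path A total = 5 + 10 = 15
Path B total = 3 + 2 + 7 = 12
Critical path = longest path = max(15, 12) = 15

15


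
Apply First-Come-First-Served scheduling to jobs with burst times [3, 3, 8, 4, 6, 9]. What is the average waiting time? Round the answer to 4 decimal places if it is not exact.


FCFS order (as given): [3, 3, 8, 4, 6, 9]
Waiting times:
  Job 1: wait = 0
  Job 2: wait = 3
  Job 3: wait = 6
  Job 4: wait = 14
  Job 5: wait = 18
  Job 6: wait = 24
Sum of waiting times = 65
Average waiting time = 65/6 = 10.8333

10.8333


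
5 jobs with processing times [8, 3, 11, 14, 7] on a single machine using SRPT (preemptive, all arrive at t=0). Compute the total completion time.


Since all jobs arrive at t=0, SRPT equals SPT ordering.
SPT order: [3, 7, 8, 11, 14]
Completion times:
  Job 1: p=3, C=3
  Job 2: p=7, C=10
  Job 3: p=8, C=18
  Job 4: p=11, C=29
  Job 5: p=14, C=43
Total completion time = 3 + 10 + 18 + 29 + 43 = 103

103


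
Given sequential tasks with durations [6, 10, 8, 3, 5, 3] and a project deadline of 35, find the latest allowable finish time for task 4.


LF(activity 4) = deadline - sum of successor durations
Successors: activities 5 through 6 with durations [5, 3]
Sum of successor durations = 8
LF = 35 - 8 = 27

27


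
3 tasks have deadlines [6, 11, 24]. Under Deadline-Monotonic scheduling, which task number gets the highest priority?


Sort tasks by relative deadline (ascending):
  Task 1: deadline = 6
  Task 2: deadline = 11
  Task 3: deadline = 24
Priority order (highest first): [1, 2, 3]
Highest priority task = 1

1


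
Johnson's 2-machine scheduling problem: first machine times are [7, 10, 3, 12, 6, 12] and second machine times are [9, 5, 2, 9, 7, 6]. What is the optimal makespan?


Apply Johnson's rule:
  Group 1 (a <= b): [(5, 6, 7), (1, 7, 9)]
  Group 2 (a > b): [(4, 12, 9), (6, 12, 6), (2, 10, 5), (3, 3, 2)]
Optimal job order: [5, 1, 4, 6, 2, 3]
Schedule:
  Job 5: M1 done at 6, M2 done at 13
  Job 1: M1 done at 13, M2 done at 22
  Job 4: M1 done at 25, M2 done at 34
  Job 6: M1 done at 37, M2 done at 43
  Job 2: M1 done at 47, M2 done at 52
  Job 3: M1 done at 50, M2 done at 54
Makespan = 54

54


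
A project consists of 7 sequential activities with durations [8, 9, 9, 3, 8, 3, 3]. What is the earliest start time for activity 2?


Activity 2 starts after activities 1 through 1 complete.
Predecessor durations: [8]
ES = 8 = 8

8


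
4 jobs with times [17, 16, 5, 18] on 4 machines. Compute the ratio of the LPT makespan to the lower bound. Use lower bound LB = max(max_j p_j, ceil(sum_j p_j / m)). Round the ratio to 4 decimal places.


LPT order: [18, 17, 16, 5]
Machine loads after assignment: [18, 17, 16, 5]
LPT makespan = 18
Lower bound = max(max_job, ceil(total/4)) = max(18, 14) = 18
Ratio = 18 / 18 = 1.0

1.0


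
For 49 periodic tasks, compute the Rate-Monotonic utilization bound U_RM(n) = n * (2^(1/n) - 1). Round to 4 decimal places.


Compute 2^(1/49) = 1.0142463870
Subtract 1: 1.0142463870 - 1 = 0.0142463870
Multiply by n: 49 * 0.0142463870 = 0.6980729630
Round to 4 dp: 0.6981

0.6981


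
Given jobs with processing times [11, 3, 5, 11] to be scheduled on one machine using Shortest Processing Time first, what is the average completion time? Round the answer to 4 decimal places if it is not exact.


Sort jobs by processing time (SPT order): [3, 5, 11, 11]
Compute completion times sequentially:
  Job 1: processing = 3, completes at 3
  Job 2: processing = 5, completes at 8
  Job 3: processing = 11, completes at 19
  Job 4: processing = 11, completes at 30
Sum of completion times = 60
Average completion time = 60/4 = 15.0

15.0


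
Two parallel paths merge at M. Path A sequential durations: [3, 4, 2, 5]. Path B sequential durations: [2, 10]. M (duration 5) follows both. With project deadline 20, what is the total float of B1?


Forward pass: ES(B1) = sum of predecessors on chain B = 0
EF = ES + duration = 0 + 2 = 2
Backward pass: LF(M) = deadline = 20; LS(M) = 20 - 5 = 15
LF(B1) = LS(M) - sum(successors on chain B) = 15 - 10 = 5
LS = LF - duration = 5 - 2 = 3
Total float = LS - ES = 3 - 0 = 3

3


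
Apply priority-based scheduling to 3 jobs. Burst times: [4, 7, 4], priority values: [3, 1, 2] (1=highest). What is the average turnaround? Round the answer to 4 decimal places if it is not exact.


Sort by priority (ascending = highest first):
Order: [(1, 7), (2, 4), (3, 4)]
Completion times:
  Priority 1, burst=7, C=7
  Priority 2, burst=4, C=11
  Priority 3, burst=4, C=15
Average turnaround = 33/3 = 11.0

11.0


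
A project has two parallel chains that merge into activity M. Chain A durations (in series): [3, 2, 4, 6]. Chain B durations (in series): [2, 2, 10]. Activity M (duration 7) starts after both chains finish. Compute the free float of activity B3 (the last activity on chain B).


ES(B3) = sum of predecessors on chain B = 4
EF(B3) = ES + duration = 4 + 10 = 14
Successor of B3 is M. ES(M) = max(sum(A), sum(B)) = max(15, 14) = 15
Free float = ES(successor) - EF(current) = 15 - 14 = 1

1


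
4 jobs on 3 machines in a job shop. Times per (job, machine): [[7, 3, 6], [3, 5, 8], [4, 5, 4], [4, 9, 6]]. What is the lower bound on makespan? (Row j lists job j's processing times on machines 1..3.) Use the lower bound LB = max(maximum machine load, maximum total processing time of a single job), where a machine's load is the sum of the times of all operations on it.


Machine loads:
  Machine 1: 7 + 3 + 4 + 4 = 18
  Machine 2: 3 + 5 + 5 + 9 = 22
  Machine 3: 6 + 8 + 4 + 6 = 24
Max machine load = 24
Job totals:
  Job 1: 16
  Job 2: 16
  Job 3: 13
  Job 4: 19
Max job total = 19
Lower bound = max(24, 19) = 24

24


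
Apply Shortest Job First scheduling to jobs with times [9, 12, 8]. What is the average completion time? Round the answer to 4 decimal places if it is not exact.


SJF order (ascending): [8, 9, 12]
Completion times:
  Job 1: burst=8, C=8
  Job 2: burst=9, C=17
  Job 3: burst=12, C=29
Average completion = 54/3 = 18.0

18.0


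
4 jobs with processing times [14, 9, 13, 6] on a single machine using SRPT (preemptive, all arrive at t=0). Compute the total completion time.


Since all jobs arrive at t=0, SRPT equals SPT ordering.
SPT order: [6, 9, 13, 14]
Completion times:
  Job 1: p=6, C=6
  Job 2: p=9, C=15
  Job 3: p=13, C=28
  Job 4: p=14, C=42
Total completion time = 6 + 15 + 28 + 42 = 91

91


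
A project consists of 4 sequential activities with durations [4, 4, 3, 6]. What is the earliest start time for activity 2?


Activity 2 starts after activities 1 through 1 complete.
Predecessor durations: [4]
ES = 4 = 4

4


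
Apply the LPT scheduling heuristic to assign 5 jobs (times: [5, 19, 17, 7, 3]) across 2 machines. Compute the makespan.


Sort jobs in decreasing order (LPT): [19, 17, 7, 5, 3]
Assign each job to the least loaded machine:
  Machine 1: jobs [19, 5, 3], load = 27
  Machine 2: jobs [17, 7], load = 24
Makespan = max load = 27

27


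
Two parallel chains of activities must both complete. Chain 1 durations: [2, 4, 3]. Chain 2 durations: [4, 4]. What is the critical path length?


Path A total = 2 + 4 + 3 = 9
Path B total = 4 + 4 = 8
Critical path = longest path = max(9, 8) = 9

9


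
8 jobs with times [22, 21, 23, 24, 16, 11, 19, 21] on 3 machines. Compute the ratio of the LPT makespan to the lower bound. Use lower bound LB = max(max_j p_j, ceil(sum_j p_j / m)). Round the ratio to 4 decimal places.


LPT order: [24, 23, 22, 21, 21, 19, 16, 11]
Machine loads after assignment: [59, 44, 54]
LPT makespan = 59
Lower bound = max(max_job, ceil(total/3)) = max(24, 53) = 53
Ratio = 59 / 53 = 1.1132

1.1132


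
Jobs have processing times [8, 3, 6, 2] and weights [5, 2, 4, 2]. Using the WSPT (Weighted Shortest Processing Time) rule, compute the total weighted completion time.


Compute p/w ratios and sort ascending (WSPT): [(2, 2), (3, 2), (6, 4), (8, 5)]
Compute weighted completion times:
  Job (p=2,w=2): C=2, w*C=2*2=4
  Job (p=3,w=2): C=5, w*C=2*5=10
  Job (p=6,w=4): C=11, w*C=4*11=44
  Job (p=8,w=5): C=19, w*C=5*19=95
Total weighted completion time = 153

153


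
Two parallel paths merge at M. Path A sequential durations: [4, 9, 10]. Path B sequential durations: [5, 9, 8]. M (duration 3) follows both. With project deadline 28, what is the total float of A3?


Forward pass: ES(A3) = sum of predecessors on chain A = 13
EF = ES + duration = 13 + 10 = 23
Backward pass: LF(M) = deadline = 28; LS(M) = 28 - 3 = 25
LF(A3) = LS(M) - sum(successors on chain A) = 25 - 0 = 25
LS = LF - duration = 25 - 10 = 15
Total float = LS - ES = 15 - 13 = 2

2


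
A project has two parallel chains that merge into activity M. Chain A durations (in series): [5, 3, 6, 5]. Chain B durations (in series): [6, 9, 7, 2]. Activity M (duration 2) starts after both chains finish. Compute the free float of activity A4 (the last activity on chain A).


ES(A4) = sum of predecessors on chain A = 14
EF(A4) = ES + duration = 14 + 5 = 19
Successor of A4 is M. ES(M) = max(sum(A), sum(B)) = max(19, 24) = 24
Free float = ES(successor) - EF(current) = 24 - 19 = 5

5


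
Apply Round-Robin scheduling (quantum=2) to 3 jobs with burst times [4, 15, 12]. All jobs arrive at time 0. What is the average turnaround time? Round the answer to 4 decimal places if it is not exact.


Time quantum = 2
Execution trace:
  J1 runs 2 units, time = 2
  J2 runs 2 units, time = 4
  J3 runs 2 units, time = 6
  J1 runs 2 units, time = 8
  J2 runs 2 units, time = 10
  J3 runs 2 units, time = 12
  J2 runs 2 units, time = 14
  J3 runs 2 units, time = 16
  J2 runs 2 units, time = 18
  J3 runs 2 units, time = 20
  J2 runs 2 units, time = 22
  J3 runs 2 units, time = 24
  J2 runs 2 units, time = 26
  J3 runs 2 units, time = 28
  J2 runs 2 units, time = 30
  J2 runs 1 units, time = 31
Finish times: [8, 31, 28]
Average turnaround = 67/3 = 22.3333

22.3333


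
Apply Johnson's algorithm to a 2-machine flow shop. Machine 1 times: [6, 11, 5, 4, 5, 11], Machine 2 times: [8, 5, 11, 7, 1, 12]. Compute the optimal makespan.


Apply Johnson's rule:
  Group 1 (a <= b): [(4, 4, 7), (3, 5, 11), (1, 6, 8), (6, 11, 12)]
  Group 2 (a > b): [(2, 11, 5), (5, 5, 1)]
Optimal job order: [4, 3, 1, 6, 2, 5]
Schedule:
  Job 4: M1 done at 4, M2 done at 11
  Job 3: M1 done at 9, M2 done at 22
  Job 1: M1 done at 15, M2 done at 30
  Job 6: M1 done at 26, M2 done at 42
  Job 2: M1 done at 37, M2 done at 47
  Job 5: M1 done at 42, M2 done at 48
Makespan = 48

48


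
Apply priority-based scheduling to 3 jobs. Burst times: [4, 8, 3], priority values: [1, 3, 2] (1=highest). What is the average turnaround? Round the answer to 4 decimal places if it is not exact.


Sort by priority (ascending = highest first):
Order: [(1, 4), (2, 3), (3, 8)]
Completion times:
  Priority 1, burst=4, C=4
  Priority 2, burst=3, C=7
  Priority 3, burst=8, C=15
Average turnaround = 26/3 = 8.6667

8.6667


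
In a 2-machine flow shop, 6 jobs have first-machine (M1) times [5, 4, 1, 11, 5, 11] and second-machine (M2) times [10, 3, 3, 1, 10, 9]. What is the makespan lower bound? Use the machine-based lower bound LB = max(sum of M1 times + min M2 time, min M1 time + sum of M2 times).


LB1 = sum(M1 times) + min(M2 times) = 37 + 1 = 38
LB2 = min(M1 times) + sum(M2 times) = 1 + 36 = 37
Lower bound = max(LB1, LB2) = max(38, 37) = 38

38


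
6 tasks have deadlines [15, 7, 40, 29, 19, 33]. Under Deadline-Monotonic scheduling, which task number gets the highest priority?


Sort tasks by relative deadline (ascending):
  Task 2: deadline = 7
  Task 1: deadline = 15
  Task 5: deadline = 19
  Task 4: deadline = 29
  Task 6: deadline = 33
  Task 3: deadline = 40
Priority order (highest first): [2, 1, 5, 4, 6, 3]
Highest priority task = 2

2


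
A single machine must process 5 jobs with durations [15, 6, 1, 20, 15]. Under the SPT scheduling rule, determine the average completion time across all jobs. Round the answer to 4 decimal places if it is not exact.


Sort jobs by processing time (SPT order): [1, 6, 15, 15, 20]
Compute completion times sequentially:
  Job 1: processing = 1, completes at 1
  Job 2: processing = 6, completes at 7
  Job 3: processing = 15, completes at 22
  Job 4: processing = 15, completes at 37
  Job 5: processing = 20, completes at 57
Sum of completion times = 124
Average completion time = 124/5 = 24.8

24.8


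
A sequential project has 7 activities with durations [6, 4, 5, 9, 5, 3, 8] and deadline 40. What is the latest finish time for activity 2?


LF(activity 2) = deadline - sum of successor durations
Successors: activities 3 through 7 with durations [5, 9, 5, 3, 8]
Sum of successor durations = 30
LF = 40 - 30 = 10

10


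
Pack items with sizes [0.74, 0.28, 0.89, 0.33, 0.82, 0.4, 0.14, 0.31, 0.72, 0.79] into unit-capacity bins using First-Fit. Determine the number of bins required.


Place items sequentially using First-Fit:
  Item 0.74 -> new Bin 1
  Item 0.28 -> new Bin 2
  Item 0.89 -> new Bin 3
  Item 0.33 -> Bin 2 (now 0.61)
  Item 0.82 -> new Bin 4
  Item 0.4 -> new Bin 5
  Item 0.14 -> Bin 1 (now 0.88)
  Item 0.31 -> Bin 2 (now 0.92)
  Item 0.72 -> new Bin 6
  Item 0.79 -> new Bin 7
Total bins used = 7

7


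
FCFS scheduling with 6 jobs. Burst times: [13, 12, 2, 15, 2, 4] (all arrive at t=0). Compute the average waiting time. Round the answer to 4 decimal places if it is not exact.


FCFS order (as given): [13, 12, 2, 15, 2, 4]
Waiting times:
  Job 1: wait = 0
  Job 2: wait = 13
  Job 3: wait = 25
  Job 4: wait = 27
  Job 5: wait = 42
  Job 6: wait = 44
Sum of waiting times = 151
Average waiting time = 151/6 = 25.1667

25.1667


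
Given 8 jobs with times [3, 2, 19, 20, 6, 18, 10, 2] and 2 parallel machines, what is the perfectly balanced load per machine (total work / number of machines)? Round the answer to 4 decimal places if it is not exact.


Total processing time = 3 + 2 + 19 + 20 + 6 + 18 + 10 + 2 = 80
Number of machines = 2
Ideal balanced load = 80 / 2 = 40.0

40.0


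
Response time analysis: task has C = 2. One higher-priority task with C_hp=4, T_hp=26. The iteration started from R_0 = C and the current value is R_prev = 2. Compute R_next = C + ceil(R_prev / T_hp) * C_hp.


R_next = C + ceil(R_prev / T_hp) * C_hp
ceil(2 / 26) = ceil(0.0769) = 1
Interference = 1 * 4 = 4
R_next = 2 + 4 = 6

6


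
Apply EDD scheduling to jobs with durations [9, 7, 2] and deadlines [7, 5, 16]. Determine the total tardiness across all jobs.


Sort by due date (EDD order): [(7, 5), (9, 7), (2, 16)]
Compute completion times and tardiness:
  Job 1: p=7, d=5, C=7, tardiness=max(0,7-5)=2
  Job 2: p=9, d=7, C=16, tardiness=max(0,16-7)=9
  Job 3: p=2, d=16, C=18, tardiness=max(0,18-16)=2
Total tardiness = 13

13


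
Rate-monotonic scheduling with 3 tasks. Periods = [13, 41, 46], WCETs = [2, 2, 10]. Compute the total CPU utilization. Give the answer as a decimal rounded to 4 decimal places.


Compute individual utilizations (exact fractions):
  Task 1: C/T = 2/13 (approx. 0.1538)
  Task 2: C/T = 2/41 (approx. 0.0488)
  Task 3: C/T = 10/46 = 5/23 (approx. 0.2174)
Total utilization U = 2/13 + 2/41 + 5/23 = 5149/12259
Rounded to 4 decimal places: U = 0.4200
RM (Liu & Layland) bound for 3 tasks = 0.779763; compare with U = 5149/12259 (approx. 0.420018)
U <= bound, so schedulable by RM sufficient condition.

0.4200


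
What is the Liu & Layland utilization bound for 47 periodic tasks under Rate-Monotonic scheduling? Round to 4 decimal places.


Compute 2^(1/47) = 1.0148570979
Subtract 1: 1.0148570979 - 1 = 0.0148570979
Multiply by n: 47 * 0.0148570979 = 0.6982836013
Round to 4 dp: 0.6983

0.6983


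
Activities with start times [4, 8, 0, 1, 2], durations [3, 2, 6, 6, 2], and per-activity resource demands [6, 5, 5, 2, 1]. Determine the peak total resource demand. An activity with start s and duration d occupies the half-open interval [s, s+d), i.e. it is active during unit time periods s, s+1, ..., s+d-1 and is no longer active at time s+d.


Each activity i is active on [start_i, start_i + duration_i).
Compute total resource usage per time slot:
  t=0: active resources = [5], total = 5
  t=1: active resources = [5, 2], total = 7
  t=2: active resources = [5, 2, 1], total = 8
  t=3: active resources = [5, 2, 1], total = 8
  t=4: active resources = [6, 5, 2], total = 13
  t=5: active resources = [6, 5, 2], total = 13
  t=6: active resources = [6, 2], total = 8
  t=7: active resources = [], total = 0
  t=8: active resources = [5], total = 5
  t=9: active resources = [5], total = 5
Peak resource demand = 13

13


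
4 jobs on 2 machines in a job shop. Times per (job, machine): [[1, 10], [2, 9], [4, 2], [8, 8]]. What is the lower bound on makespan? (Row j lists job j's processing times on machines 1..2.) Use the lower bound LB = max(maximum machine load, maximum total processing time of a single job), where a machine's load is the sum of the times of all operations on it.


Machine loads:
  Machine 1: 1 + 2 + 4 + 8 = 15
  Machine 2: 10 + 9 + 2 + 8 = 29
Max machine load = 29
Job totals:
  Job 1: 11
  Job 2: 11
  Job 3: 6
  Job 4: 16
Max job total = 16
Lower bound = max(29, 16) = 29

29


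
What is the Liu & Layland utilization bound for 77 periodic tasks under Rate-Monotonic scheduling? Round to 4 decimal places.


Compute 2^(1/77) = 1.0090425505
Subtract 1: 1.0090425505 - 1 = 0.0090425505
Multiply by n: 77 * 0.0090425505 = 0.6962763885
Round to 4 dp: 0.6963

0.6963
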